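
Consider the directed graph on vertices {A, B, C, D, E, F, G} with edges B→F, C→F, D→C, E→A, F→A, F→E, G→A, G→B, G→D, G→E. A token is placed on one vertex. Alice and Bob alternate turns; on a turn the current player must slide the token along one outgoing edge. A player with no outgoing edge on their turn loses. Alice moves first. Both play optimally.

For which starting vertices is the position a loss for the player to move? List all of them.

A, B, C

Work bottom-up. With no move the player to move loses. Otherwise the position is W if at least one move leads to an L position for the opponent, and L if every move leads to a W.
Every edge goes from a vertex to one that appears earlier in the order A, E, F, C, D, B, G, so processing vertices in that order labels each vertex after all of its successors.
A: no outgoing edge → L
E: reaches L-position A → W
F: reaches L-position A → W
C: only reaches F(W), which is W → L
D: reaches L-position C → W
B: only reaches F(W), which is W → L
G: reaches L-position B → W
The losing starting vertices are exactly the entries labelled L in this table (3 of them).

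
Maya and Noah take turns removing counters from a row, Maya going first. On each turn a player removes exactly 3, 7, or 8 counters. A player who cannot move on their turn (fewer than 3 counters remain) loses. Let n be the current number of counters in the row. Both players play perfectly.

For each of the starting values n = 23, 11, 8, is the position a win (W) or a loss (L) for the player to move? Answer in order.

Build the W/L table. Terminal = L. A non-terminal position is W if it has a move to some L; otherwise it is L.
n=0: no move → L
n=1: no move → L
n=2: no move → L
n=3: →0(L), so W
n=4: →1(L), so W
n=5: →2(L), so W
n=6: →3(W) only, which is W, so L
n=7: →0(L), so W
n=8: →1(L), so W
n=9: →6(L), so W
n=10: →2(L), so W
n=11: →8(W), 4(W), 3(W) — all W, so L
n=12: →9(W), 5(W), 4(W) — all W, so L
n=13: →6(L), so W
n=14: →11(L), so W
n=15: →12(L), so W
n=16: →13(W), 9(W), 8(W) — all W, so L
n=17: →14(W), 10(W), 9(W) — all W, so L
n=18: →11(L), so W
n=19: →16(L), so W
n=20: →17(L), so W
n=21: →18(W), 14(W), 13(W) — all W, so L
n=22: →19(W), 15(W), 14(W) — all W, so L
n=23: →16(L), so W

23: W, 11: L, 8: W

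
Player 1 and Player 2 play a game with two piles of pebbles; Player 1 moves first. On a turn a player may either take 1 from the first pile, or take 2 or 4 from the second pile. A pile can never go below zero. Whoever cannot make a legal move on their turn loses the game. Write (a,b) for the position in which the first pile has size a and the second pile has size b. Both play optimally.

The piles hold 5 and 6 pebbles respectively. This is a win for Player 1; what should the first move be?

Use the standard recursion: the mover loses at a terminal position; elsewhere, the mover wins exactly when some move hands the opponent an L position.
No move ever increases a pile, so every position that can arise here has a ≤ 5 and b ≤ 6; it is enough to label the cells with 0 ≤ a ≤ 5 and 0 ≤ b ≤ 6.
Every move lowers a or b (never raises either), so fill the grid row by row in increasing a, and left to right within a row: each cell's successors are then already labelled.
      b=0  b=1  b=2  b=3  b=4  b=5  b=6
a=0:    L    L    W    W    W    W    L
a=1:    W    W    L    L    W    W    W
a=2:    L    L    W    W    W    W    L
a=3:    W    W    L    L    W    W    W
a=4:    L    L    W    W    W    W    L
a=5:    W    W    L    L    W    W    W
Cells with no legal move (terminal, hence L): (0,0), (0,1).
The remaining L cells, each justified by listing all of its moves:
(0,6): only reaches (0,4)(W), (0,2)(W), all W → L
(1,2): only reaches (0,2)(W), (1,0)(W), all W → L
(1,3): only reaches (0,3)(W), (1,1)(W), all W → L
(2,0): only reaches (1,0)(W), which is W → L
(2,1): only reaches (1,1)(W), which is W → L
(2,6): only reaches (1,6)(W), (2,4)(W), (2,2)(W), all W → L
(3,2): only reaches (2,2)(W), (3,0)(W), all W → L
(3,3): only reaches (2,3)(W), (3,1)(W), all W → L
(4,0): only reaches (3,0)(W), which is W → L
(4,1): only reaches (3,1)(W), which is W → L
(4,6): only reaches (3,6)(W), (4,4)(W), (4,2)(W), all W → L
(5,2): only reaches (4,2)(W), (5,0)(W), all W → L
(5,3): only reaches (4,3)(W), (5,1)(W), all W → L
Every other cell has at least one move into one of the L cells above, so it is W.
From (5,6), the L positions reachable in one move are: (4,6), (5,2). Any move reaching one of these is winning.

Move to (4,6).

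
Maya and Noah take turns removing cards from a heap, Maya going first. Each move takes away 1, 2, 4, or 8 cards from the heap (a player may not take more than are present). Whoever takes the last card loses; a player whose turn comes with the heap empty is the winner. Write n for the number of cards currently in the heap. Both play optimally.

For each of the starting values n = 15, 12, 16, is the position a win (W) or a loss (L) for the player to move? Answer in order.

Build the W/L table. Terminal = W. A non-terminal position is W if it has a move to some L; otherwise it is L.
n=0: no move; the opponent has just taken the last card and therefore loses → W
n=1: the only move is to 0(W), a W ⇒ L
n=2: can move to 1, which is L ⇒ W
n=3: can move to 1, which is L ⇒ W
n=4: moves to 3(W), 2(W), 0(W); every one is W ⇒ L
n=5: can move to 4, which is L ⇒ W
n=6: can move to 4, which is L ⇒ W
n=7: moves to 6(W), 5(W), 3(W); every one is W ⇒ L
n=8: can move to 7, which is L ⇒ W
n=9: can move to 7, which is L ⇒ W
n=10: moves to 9(W), 8(W), 6(W), 2(W); every one is W ⇒ L
n=11: can move to 10, which is L ⇒ W
n=12: can move to 10, which is L ⇒ W
n=13: moves to 12(W), 11(W), 9(W), 5(W); every one is W ⇒ L
n=14: can move to 13, which is L ⇒ W
n=15: can move to 13, which is L ⇒ W
n=16: moves to 15(W), 14(W), 12(W), 8(W); every one is W ⇒ L

15: W, 12: W, 16: L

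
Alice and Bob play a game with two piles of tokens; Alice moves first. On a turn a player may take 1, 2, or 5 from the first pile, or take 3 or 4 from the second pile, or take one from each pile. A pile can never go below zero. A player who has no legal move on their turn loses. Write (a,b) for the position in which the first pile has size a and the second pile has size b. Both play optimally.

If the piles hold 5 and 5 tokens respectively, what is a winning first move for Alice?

Move to (4,5).

Compute win/loss labels from the base case upward. A position with no move is L. Any other position is W if it can reach an L in one move, else L.
No move ever increases a pile, so every position that can arise here has a ≤ 5 and b ≤ 5; it is enough to label the cells with 0 ≤ a ≤ 5 and 0 ≤ b ≤ 5.
Every move lowers a or b (never raises either), so fill the grid row by row in increasing a, and left to right within a row: each cell's successors are then already labelled.
      b=0  b=1  b=2  b=3  b=4  b=5
a=0:    L    L    L    W    W    W
a=1:    W    W    W    W    L    L
a=2:    W    W    W    L    W    W
a=3:    L    L    L    W    W    W
a=4:    W    W    W    W    L    L
a=5:    W    W    W    L    W    W
Cells with no legal move (terminal, hence L): (0,0), (0,1), (0,2).
The remaining L cells, each justified by listing all of its moves:
(1,4): →(0,4)(W), (1,1)(W), (1,0)(W), (0,3)(W) — all W, so L
(1,5): →(0,5)(W), (1,2)(W), (1,1)(W), (0,4)(W) — all W, so L
(2,3): →(1,3)(W), (0,3)(W), (2,0)(W), (1,2)(W) — all W, so L
(3,0): →(2,0)(W), (1,0)(W) — all W, so L
(3,1): →(2,1)(W), (1,1)(W), (2,0)(W) — all W, so L
(3,2): →(2,2)(W), (1,2)(W), (2,1)(W) — all W, so L
(4,4): →(3,4)(W), (2,4)(W), (4,1)(W), (4,0)(W), (3,3)(W) — all W, so L
(4,5): →(3,5)(W), (2,5)(W), (4,2)(W), (4,1)(W), (3,4)(W) — all W, so L
(5,3): →(4,3)(W), (3,3)(W), (0,3)(W), (5,0)(W), (4,2)(W) — all W, so L
Every other cell has at least one move into one of the L cells above, so it is W.
From (5,5), the L positions reachable in one move are: (4,5), (4,4). Any move reaching one of these is winning.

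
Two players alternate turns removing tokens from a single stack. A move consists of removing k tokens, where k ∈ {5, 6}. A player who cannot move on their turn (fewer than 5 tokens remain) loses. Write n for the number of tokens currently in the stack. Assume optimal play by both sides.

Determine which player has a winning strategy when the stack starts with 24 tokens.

Classify positions by backward induction: terminal positions (no move available) are L. From any other position, the mover wins iff some move reaches an L.
n=0: no move → L
n=1: no move → L
n=2: no move → L
n=3: no move → L
n=4: no move → L
n=5: W (go to 0, an L position)
n=6: W (go to 1, an L position)
n=7: W (go to 2, an L position)
n=8: W (go to 3, an L position)
n=9: W (go to 4, an L position)
n=10: W (go to 4, an L position)
n=11: L (options 6(W), 5(W) are all W)
n=12: L (options 7(W), 6(W) are all W)
n=13: L (options 8(W), 7(W) are all W)
n=14: L (options 9(W), 8(W) are all W)
n=15: L (options 10(W), 9(W) are all W)
n=16: W (go to 11, an L position)
n=17: W (go to 12, an L position)
n=18: W (go to 13, an L position)
n=19: W (go to 14, an L position)
n=20: W (go to 15, an L position)
n=21: W (go to 15, an L position)
n=22: L (options 17(W), 16(W) are all W)
n=23: L (options 18(W), 17(W) are all W)
n=24: L (options 19(W), 18(W) are all W)
Every move from 24 reaches a W position, so the mover loses.

The second player wins.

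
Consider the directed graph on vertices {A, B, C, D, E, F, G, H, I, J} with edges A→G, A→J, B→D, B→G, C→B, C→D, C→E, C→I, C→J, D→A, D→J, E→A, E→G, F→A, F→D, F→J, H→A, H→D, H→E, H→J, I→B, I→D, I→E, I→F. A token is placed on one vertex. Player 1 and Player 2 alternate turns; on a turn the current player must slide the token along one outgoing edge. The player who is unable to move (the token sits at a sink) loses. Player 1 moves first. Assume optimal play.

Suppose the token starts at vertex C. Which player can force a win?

Player 1 wins.

Use the standard recursion: the mover loses at a terminal position; elsewhere, the mover wins exactly when some move hands the opponent an L position.
Every edge goes from a vertex to one that appears earlier in the order G, J, A, D, B, F, E, H, I, C, so processing vertices in that order labels each vertex after all of its successors.
G: no outgoing edge → L
J: no outgoing edge → L
A: can move to J, which is L ⇒ W
D: can move to J, which is L ⇒ W
B: can move to G, which is L ⇒ W
F: can move to J, which is L ⇒ W
E: can move to G, which is L ⇒ W
H: can move to J, which is L ⇒ W
I: moves to E(W), F(W), B(W), D(W); every one is W ⇒ L
C: can move to I, which is L ⇒ W
From C Player 1 can move to I, reaching an L position.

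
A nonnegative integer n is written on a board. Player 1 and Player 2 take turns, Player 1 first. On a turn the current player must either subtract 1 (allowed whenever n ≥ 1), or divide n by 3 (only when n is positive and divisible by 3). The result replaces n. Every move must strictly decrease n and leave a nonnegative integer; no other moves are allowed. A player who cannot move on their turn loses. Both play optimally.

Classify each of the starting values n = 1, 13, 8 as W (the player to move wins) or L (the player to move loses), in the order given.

1: W, 13: L, 8: W

Work bottom-up. With no move the player to move loses. Otherwise the position is W if at least one move leads to an L position for the opponent, and L if every move leads to a W.
n=0: no move → L
n=1: can move to 0, which is L ⇒ W
n=2: the only move is to 1(W), a W ⇒ L
n=3: can move to 2, which is L ⇒ W
n=4: the only move is to 3(W), a W ⇒ L
n=5: can move to 4, which is L ⇒ W
n=6: can move to 2, which is L ⇒ W
n=7: the only move is to 6(W), a W ⇒ L
n=8: can move to 7, which is L ⇒ W
n=9: moves to 3(W), 8(W); every one is W ⇒ L
n=10: can move to 9, which is L ⇒ W
n=11: the only move is to 10(W), a W ⇒ L
n=12: can move to 4, which is L ⇒ W
n=13: the only move is to 12(W), a W ⇒ L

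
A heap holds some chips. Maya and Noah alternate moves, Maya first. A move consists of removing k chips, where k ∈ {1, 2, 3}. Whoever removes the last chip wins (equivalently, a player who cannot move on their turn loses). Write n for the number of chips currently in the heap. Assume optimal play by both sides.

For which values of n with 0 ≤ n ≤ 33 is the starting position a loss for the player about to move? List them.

0, 4, 8, 12, 16, 20, 24, 28, 32

Build the W/L table. Terminal = L. A non-terminal position is W if it has a move to some L; otherwise it is L.
n=0: no move → L
n=1: →0(L), so W
n=2: →0(L), so W
n=3: →0(L), so W
n=4: →3(W), 2(W), 1(W) — all W, so L
n=5: →4(L), so W
n=6: →4(L), so W
n=7: →4(L), so W
n=8: →7(W), 6(W), 5(W) — all W, so L
n=9: →8(L), so W
n=10: →8(L), so W
n=11: →8(L), so W
n=12: →11(W), 10(W), 9(W) — all W, so L
n=13: →12(L), so W
n=14: →12(L), so W
n=15: →12(L), so W
n=16: →15(W), 14(W), 13(W) — all W, so L
n=17: →16(L), so W
n=18: →16(L), so W
n=19: →16(L), so W
n=20: →19(W), 18(W), 17(W) — all W, so L
n=21: →20(L), so W
n=22: →20(L), so W
n=23: →20(L), so W
n=24: →23(W), 22(W), 21(W) — all W, so L
n=25: →24(L), so W
n=26: →24(L), so W
n=27: →24(L), so W
n=28: →27(W), 26(W), 25(W) — all W, so L
n=29: →28(L), so W
n=30: →28(L), so W
n=31: →28(L), so W
n=32: →31(W), 30(W), 29(W) — all W, so L
n=33: →32(L), so W
Reading off the rows marked L gives the requested list; there are 9 such values of n.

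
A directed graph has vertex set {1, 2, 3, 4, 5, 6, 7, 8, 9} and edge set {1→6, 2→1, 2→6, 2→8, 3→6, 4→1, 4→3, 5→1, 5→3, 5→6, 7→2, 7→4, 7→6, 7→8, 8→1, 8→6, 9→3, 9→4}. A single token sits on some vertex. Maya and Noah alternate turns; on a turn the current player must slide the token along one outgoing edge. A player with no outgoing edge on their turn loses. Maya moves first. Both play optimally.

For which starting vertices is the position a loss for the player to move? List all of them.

Classify positions by backward induction: terminal positions (no move available) are L. From any other position, the mover wins iff some move reaches an L.
Every edge goes from a vertex to one that appears earlier in the order 6, 1, 8, 3, 4, 2, 7, 9, 5, so processing vertices in that order labels each vertex after all of its successors.
6: no outgoing edge → L
1: can move to 6, which is L ⇒ W
8: can move to 6, which is L ⇒ W
3: can move to 6, which is L ⇒ W
4: moves to 3(W), 1(W); every one is W ⇒ L
2: can move to 6, which is L ⇒ W
7: can move to 4, which is L ⇒ W
9: can move to 4, which is L ⇒ W
5: can move to 6, which is L ⇒ W
Reading off the rows marked L gives the requested list; there are 2 such vertices.

4, 6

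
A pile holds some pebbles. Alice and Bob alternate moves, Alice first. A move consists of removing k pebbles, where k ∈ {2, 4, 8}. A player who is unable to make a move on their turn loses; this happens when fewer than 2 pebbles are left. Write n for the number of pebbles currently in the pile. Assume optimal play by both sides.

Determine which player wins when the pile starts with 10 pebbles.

Positions with no move are L. A position that does have a move is losing for the player to move precisely when every available move leads to a winning position for the opponent. Fill in the labels:
n=0: no move → L
n=1: no move → L
n=2: →0(L), so W
n=3: →1(L), so W
n=4: →0(L), so W
n=5: →1(L), so W
n=6: →4(W), 2(W) — all W, so L
n=7: →5(W), 3(W) — all W, so L
n=8: →6(L), so W
n=9: →7(L), so W
n=10: →6(L), so W
From 10 Alice can remove 4, leaving 6, reaching an L position.

Alice wins.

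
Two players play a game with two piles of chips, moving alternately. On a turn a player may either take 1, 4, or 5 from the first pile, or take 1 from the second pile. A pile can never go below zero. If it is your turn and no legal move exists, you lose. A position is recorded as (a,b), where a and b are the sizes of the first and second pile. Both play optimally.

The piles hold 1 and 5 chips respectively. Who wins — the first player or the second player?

The second player wins.

Compute win/loss labels from the base case upward. A position with no move is L. Any other position is W if it can reach an L in one move, else L.
No move ever increases a pile, so every position that can arise here has a ≤ 1 and b ≤ 5; it is enough to label the cells with 0 ≤ a ≤ 1 and 0 ≤ b ≤ 5.
Every move lowers a or b (never raises either), so fill the grid row by row in increasing a, and left to right within a row: each cell's successors are then already labelled.
      b=0  b=1  b=2  b=3  b=4  b=5
a=0:    L    W    L    W    L    W
a=1:    W    L    W    L    W    L
Cells with no legal move (terminal, hence L): (0,0).
The remaining L cells, each justified by listing all of its moves:
(0,2): only reaches (0,1)(W), which is W → L
(0,4): only reaches (0,3)(W), which is W → L
(1,1): only reaches (0,1)(W), (1,0)(W), all W → L
(1,3): only reaches (0,3)(W), (1,2)(W), all W → L
(1,5): only reaches (0,5)(W), (1,4)(W), all W → L
Every other cell has at least one move into one of the L cells above, so it is W.
The starting position (1,5) is L: whatever the player to move does, the opponent receives a W position.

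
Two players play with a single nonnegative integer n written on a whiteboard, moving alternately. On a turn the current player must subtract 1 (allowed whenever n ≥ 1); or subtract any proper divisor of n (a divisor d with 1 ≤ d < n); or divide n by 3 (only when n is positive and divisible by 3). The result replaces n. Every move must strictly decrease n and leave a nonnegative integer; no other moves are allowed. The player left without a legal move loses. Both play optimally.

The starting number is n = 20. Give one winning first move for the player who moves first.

Use the standard recursion: the mover loses at a terminal position; elsewhere, the mover wins exactly when some move hands the opponent an L position.
n=0: no move → L
n=1: can move to 0, which is L ⇒ W
n=2: the only move is to 1(W), a W ⇒ L
n=3: can move to 2, which is L ⇒ W
n=4: can move to 2, which is L ⇒ W
n=5: the only move is to 4(W), a W ⇒ L
n=6: can move to 2, which is L ⇒ W
n=7: the only move is to 6(W), a W ⇒ L
n=8: can move to 7, which is L ⇒ W
n=9: moves to 3(W), 6(W), 8(W); every one is W ⇒ L
n=10: can move to 5, which is L ⇒ W
n=11: the only move is to 10(W), a W ⇒ L
n=12: can move to 9, which is L ⇒ W
n=13: the only move is to 12(W), a W ⇒ L
n=14: can move to 7, which is L ⇒ W
n=15: can move to 5, which is L ⇒ W
n=16: moves to 8(W), 12(W), 14(W), 15(W); every one is W ⇒ L
n=17: can move to 16, which is L ⇒ W
n=18: can move to 9, which is L ⇒ W
n=19: the only move is to 18(W), a W ⇒ L
n=20: can move to 16, which is L ⇒ W
From 20, the L positions reachable in one move are: 16, 19. Any move reaching one of these is winning.

Move to 16.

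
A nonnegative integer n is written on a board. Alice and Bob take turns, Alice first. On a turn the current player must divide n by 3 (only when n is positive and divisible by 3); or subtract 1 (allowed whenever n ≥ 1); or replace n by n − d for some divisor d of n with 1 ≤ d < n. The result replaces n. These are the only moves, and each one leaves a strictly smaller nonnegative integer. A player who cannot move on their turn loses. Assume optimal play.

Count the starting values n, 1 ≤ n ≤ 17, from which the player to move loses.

Positions with no move are L. A position that does have a move is losing for the player to move precisely when every available move leads to a winning position for the opponent. Fill in the labels:
n=0: no move → L
n=1: →0(L), so W
n=2: →1(W) only, which is W, so L
n=3: →2(L), so W
n=4: →2(L), so W
n=5: →4(W) only, which is W, so L
n=6: →2(L), so W
n=7: →6(W) only, which is W, so L
n=8: →7(L), so W
n=9: →3(W), 6(W), 8(W) — all W, so L
n=10: →5(L), so W
n=11: →10(W) only, which is W, so L
n=12: →9(L), so W
n=13: →12(W) only, which is W, so L
n=14: →7(L), so W
n=15: →5(L), so W
n=16: →8(W), 12(W), 14(W), 15(W) — all W, so L
n=17: →16(L), so W
L entries with 1 ≤ n ≤ 17 (n=0 is outside the asked range and is not counted): n = 2, 5, 7, 9, 11, 13, 16; that makes 7.

7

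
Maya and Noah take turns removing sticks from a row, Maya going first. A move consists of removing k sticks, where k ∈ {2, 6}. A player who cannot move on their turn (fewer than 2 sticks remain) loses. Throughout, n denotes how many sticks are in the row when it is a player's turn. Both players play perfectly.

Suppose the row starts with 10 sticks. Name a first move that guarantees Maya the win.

Positions with no move are L. A position that does have a move is losing for the player to move precisely when every available move leads to a winning position for the opponent. Fill in the labels:
n=0: no move → L
n=1: no move → L
n=2: →0(L), so W
n=3: →1(L), so W
n=4: →2(W) only, which is W, so L
n=5: →3(W) only, which is W, so L
n=6: →4(L), so W
n=7: →5(L), so W
n=8: →6(W), 2(W) — all W, so L
n=9: →7(W), 3(W) — all W, so L
n=10: →8(L), so W
From 10, the L positions reachable in one move are: 8, 4. Any move reaching one of these is winning.

Remove 2, leaving 8.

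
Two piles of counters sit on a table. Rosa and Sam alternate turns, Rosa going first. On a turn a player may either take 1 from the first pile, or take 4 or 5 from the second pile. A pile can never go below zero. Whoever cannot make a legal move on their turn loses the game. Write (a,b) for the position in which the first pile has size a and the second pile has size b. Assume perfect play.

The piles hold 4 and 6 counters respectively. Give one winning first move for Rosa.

Move to (3,6).

Compute win/loss labels from the base case upward. A position with no move is L. Any other position is W if it can reach an L in one move, else L.
No move ever increases a pile, so every position that can arise here has a ≤ 4 and b ≤ 6; it is enough to label the cells with 0 ≤ a ≤ 4 and 0 ≤ b ≤ 6.
Every move lowers a or b (never raises either), so fill the grid row by row in increasing a, and left to right within a row: each cell's successors are then already labelled.
      b=0  b=1  b=2  b=3  b=4  b=5  b=6
a=0:    L    L    L    L    W    W    W
a=1:    W    W    W    W    L    L    L
a=2:    L    L    L    L    W    W    W
a=3:    W    W    W    W    L    L    L
a=4:    L    L    L    L    W    W    W
Cells with no legal move (terminal, hence L): (0,0), (0,1), (0,2), (0,3).
The remaining L cells, each justified by listing all of its moves:
(1,4): L (options (0,4)(W), (1,0)(W) are all W)
(1,5): L (options (0,5)(W), (1,1)(W), (1,0)(W) are all W)
(1,6): L (options (0,6)(W), (1,2)(W), (1,1)(W) are all W)
(2,0): L (sole option (1,0)(W) is W)
(2,1): L (sole option (1,1)(W) is W)
(2,2): L (sole option (1,2)(W) is W)
(2,3): L (sole option (1,3)(W) is W)
(3,4): L (options (2,4)(W), (3,0)(W) are all W)
(3,5): L (options (2,5)(W), (3,1)(W), (3,0)(W) are all W)
(3,6): L (options (2,6)(W), (3,2)(W), (3,1)(W) are all W)
(4,0): L (sole option (3,0)(W) is W)
(4,1): L (sole option (3,1)(W) is W)
(4,2): L (sole option (3,2)(W) is W)
(4,3): L (sole option (3,3)(W) is W)
Every other cell has at least one move into one of the L cells above, so it is W.
From (4,6), the L positions reachable in one move are: (3,6), (4,2), (4,1). Any move reaching one of these is winning.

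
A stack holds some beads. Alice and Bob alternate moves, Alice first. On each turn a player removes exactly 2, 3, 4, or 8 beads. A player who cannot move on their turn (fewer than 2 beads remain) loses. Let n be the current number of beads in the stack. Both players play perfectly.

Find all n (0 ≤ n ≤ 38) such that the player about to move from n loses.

0, 1, 6, 7, 12, 13, 18, 19, 24, 25, 30, 31, 36, 37

Classify positions by backward induction: terminal positions (no move available) are L. From any other position, the mover wins iff some move reaches an L.
n=0: no move → L
n=1: no move → L
n=2: can move to 0, which is L ⇒ W
n=3: can move to 1, which is L ⇒ W
n=4: can move to 1, which is L ⇒ W
n=5: can move to 1, which is L ⇒ W
n=6: moves to 4(W), 3(W), 2(W); every one is W ⇒ L
n=7: moves to 5(W), 4(W), 3(W); every one is W ⇒ L
n=8: can move to 6, which is L ⇒ W
n=9: can move to 7, which is L ⇒ W
n=10: can move to 7, which is L ⇒ W
n=11: can move to 7, which is L ⇒ W
n=12: moves to 10(W), 9(W), 8(W), 4(W); every one is W ⇒ L
n=13: moves to 11(W), 10(W), 9(W), 5(W); every one is W ⇒ L
n=14: can move to 12, which is L ⇒ W
n=15: can move to 13, which is L ⇒ W
n=16: can move to 13, which is L ⇒ W
n=17: can move to 13, which is L ⇒ W
n=18: moves to 16(W), 15(W), 14(W), 10(W); every one is W ⇒ L
n=19: moves to 17(W), 16(W), 15(W), 11(W); every one is W ⇒ L
n=20: can move to 18, which is L ⇒ W
n=21: can move to 19, which is L ⇒ W
n=22: can move to 19, which is L ⇒ W
n=23: can move to 19, which is L ⇒ W
n=24: moves to 22(W), 21(W), 20(W), 16(W); every one is W ⇒ L
n=25: moves to 23(W), 22(W), 21(W), 17(W); every one is W ⇒ L
n=26: can move to 24, which is L ⇒ W
n=27: can move to 25, which is L ⇒ W
n=28: can move to 25, which is L ⇒ W
n=29: can move to 25, which is L ⇒ W
n=30: moves to 28(W), 27(W), 26(W), 22(W); every one is W ⇒ L
n=31: moves to 29(W), 28(W), 27(W), 23(W); every one is W ⇒ L
n=32: can move to 30, which is L ⇒ W
n=33: can move to 31, which is L ⇒ W
n=34: can move to 31, which is L ⇒ W
n=35: can move to 31, which is L ⇒ W
n=36: moves to 34(W), 33(W), 32(W), 28(W); every one is W ⇒ L
n=37: moves to 35(W), 34(W), 33(W), 29(W); every one is W ⇒ L
n=38: can move to 36, which is L ⇒ W
The losing starting values of n are exactly the entries labelled L in this table (14 of them).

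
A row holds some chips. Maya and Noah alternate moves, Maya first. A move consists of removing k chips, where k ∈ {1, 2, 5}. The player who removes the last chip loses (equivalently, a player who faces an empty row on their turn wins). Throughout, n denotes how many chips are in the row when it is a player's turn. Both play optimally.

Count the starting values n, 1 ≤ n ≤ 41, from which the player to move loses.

14

Positions with no move are W. A position that does have a move is losing for the player to move precisely when every available move leads to a winning position for the opponent. Fill in the labels:
n=0: no move; the opponent has just taken the last chip and therefore loses → W
n=1: only reaches 0(W), which is W → L
n=2: reaches L-position 1 → W
n=3: reaches L-position 1 → W
n=4: only reaches 3(W), 2(W), all W → L
n=5: reaches L-position 4 → W
n=6: reaches L-position 4 → W
n=7: only reaches 6(W), 5(W), 2(W), all W → L
n=8: reaches L-position 7 → W
n=9: reaches L-position 7 → W
n=10: only reaches 9(W), 8(W), 5(W), all W → L
n=11: reaches L-position 10 → W
n=12: reaches L-position 10 → W
n=13: only reaches 12(W), 11(W), 8(W), all W → L
n=14: reaches L-position 13 → W
n=15: reaches L-position 13 → W
n=16: only reaches 15(W), 14(W), 11(W), all W → L
n=17: reaches L-position 16 → W
n=18: reaches L-position 16 → W
n=19: only reaches 18(W), 17(W), 14(W), all W → L
n=20: reaches L-position 19 → W
n=21: reaches L-position 19 → W
n=22: only reaches 21(W), 20(W), 17(W), all W → L
n=23: reaches L-position 22 → W
n=24: reaches L-position 22 → W
n=25: only reaches 24(W), 23(W), 20(W), all W → L
n=26: reaches L-position 25 → W
n=27: reaches L-position 25 → W
n=28: only reaches 27(W), 26(W), 23(W), all W → L
n=29: reaches L-position 28 → W
n=30: reaches L-position 28 → W
n=31: only reaches 30(W), 29(W), 26(W), all W → L
n=32: reaches L-position 31 → W
n=33: reaches L-position 31 → W
n=34: only reaches 33(W), 32(W), 29(W), all W → L
n=35: reaches L-position 34 → W
n=36: reaches L-position 34 → W
n=37: only reaches 36(W), 35(W), 32(W), all W → L
n=38: reaches L-position 37 → W
n=39: reaches L-position 37 → W
n=40: only reaches 39(W), 38(W), 35(W), all W → L
n=41: reaches L-position 40 → W
L entries with 1 ≤ n ≤ 41 (the range starts at n=1): n = 1, 4, 7, 10, 13, 16, 19, 22, 25, 28, 31, 34, 37, 40; that makes 14.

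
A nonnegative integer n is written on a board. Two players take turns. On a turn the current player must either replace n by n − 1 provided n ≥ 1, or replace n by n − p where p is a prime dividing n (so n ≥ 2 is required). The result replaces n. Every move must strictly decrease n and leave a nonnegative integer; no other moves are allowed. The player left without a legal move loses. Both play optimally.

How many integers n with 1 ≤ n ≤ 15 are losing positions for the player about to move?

3

Positions with no move are L. A position that does have a move is losing for the player to move precisely when every available move leads to a winning position for the opponent. Fill in the labels:
n=0: no move → L
n=1: →0(L), so W
n=2: →0(L), so W
n=3: →0(L), so W
n=4: →2(W), 3(W) — all W, so L
n=5: →0(L), so W
n=6: →4(L), so W
n=7: →0(L), so W
n=8: →6(W), 7(W) — all W, so L
n=9: →8(L), so W
n=10: →8(L), so W
n=11: →0(L), so W
n=12: →9(W), 10(W), 11(W) — all W, so L
n=13: →0(L), so W
n=14: →12(L), so W
n=15: →12(L), so W
L entries with 1 ≤ n ≤ 15 (n=0 is outside the asked range and is not counted): n = 4, 8, 12; that makes 3.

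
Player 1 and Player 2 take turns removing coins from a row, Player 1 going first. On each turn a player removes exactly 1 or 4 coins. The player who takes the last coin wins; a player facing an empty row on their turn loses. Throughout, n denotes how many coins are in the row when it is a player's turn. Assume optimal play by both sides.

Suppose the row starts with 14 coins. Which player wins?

Player 1 wins.

Label each position W (a win for the player to move) or L (a loss). A position with no legal move is L; any other position is W exactly when some move reaches an L, and L when every move reaches a W.
n=0: no move → L
n=1: can move to 0, which is L ⇒ W
n=2: the only move is to 1(W), a W ⇒ L
n=3: can move to 2, which is L ⇒ W
n=4: can move to 0, which is L ⇒ W
n=5: moves to 4(W), 1(W); every one is W ⇒ L
n=6: can move to 5, which is L ⇒ W
n=7: moves to 6(W), 3(W); every one is W ⇒ L
n=8: can move to 7, which is L ⇒ W
n=9: can move to 5, which is L ⇒ W
n=10: moves to 9(W), 6(W); every one is W ⇒ L
n=11: can move to 10, which is L ⇒ W
n=12: moves to 11(W), 8(W); every one is W ⇒ L
n=13: can move to 12, which is L ⇒ W
n=14: can move to 10, which is L ⇒ W
The starting position 14 is W: Player 1 should remove 4, leaving 10, handing over an L position.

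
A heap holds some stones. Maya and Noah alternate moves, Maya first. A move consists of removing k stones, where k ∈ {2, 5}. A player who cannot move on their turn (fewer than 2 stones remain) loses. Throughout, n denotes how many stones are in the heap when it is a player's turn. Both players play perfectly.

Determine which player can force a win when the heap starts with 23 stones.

Build the W/L table. Terminal = L. A non-terminal position is W if it has a move to some L; otherwise it is L.
n=0: no move → L
n=1: no move → L
n=2: →0(L), so W
n=3: →1(L), so W
n=4: →2(W) only, which is W, so L
n=5: →0(L), so W
n=6: →4(L), so W
n=7: →5(W), 2(W) — all W, so L
n=8: →6(W), 3(W) — all W, so L
n=9: →7(L), so W
n=10: →8(L), so W
n=11: →9(W), 6(W) — all W, so L
n=12: →7(L), so W
n=13: →11(L), so W
n=14: →12(W), 9(W) — all W, so L
n=15: →13(W), 10(W) — all W, so L
n=16: →14(L), so W
n=17: →15(L), so W
n=18: →16(W), 13(W) — all W, so L
n=19: →14(L), so W
n=20: →18(L), so W
n=21: →19(W), 16(W) — all W, so L
n=22: →20(W), 17(W) — all W, so L
n=23: →21(L), so W
The starting position 23 is W: Maya should remove 2, leaving 21, handing over an L position.

Maya wins.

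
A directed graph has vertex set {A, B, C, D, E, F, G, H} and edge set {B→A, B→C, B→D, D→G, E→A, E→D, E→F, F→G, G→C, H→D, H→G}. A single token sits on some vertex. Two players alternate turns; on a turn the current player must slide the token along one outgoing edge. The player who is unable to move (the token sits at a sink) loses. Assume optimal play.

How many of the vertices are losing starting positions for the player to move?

4

Compute win/loss labels from the base case upward. A position with no move is L. Any other position is W if it can reach an L in one move, else L.
Every edge goes from a vertex to one that appears earlier in the order C, A, G, D, B, F, E, H, so processing vertices in that order labels each vertex after all of its successors.
C: no outgoing edge → L
A: no outgoing edge → L
G: W (go to C, an L position)
D: L (sole option G(W) is W)
B: W (go to D, an L position)
F: L (sole option G(W) is W)
E: W (go to F, an L position)
H: W (go to D, an L position)
The L vertices are A, C, D, F; that is 4 in all.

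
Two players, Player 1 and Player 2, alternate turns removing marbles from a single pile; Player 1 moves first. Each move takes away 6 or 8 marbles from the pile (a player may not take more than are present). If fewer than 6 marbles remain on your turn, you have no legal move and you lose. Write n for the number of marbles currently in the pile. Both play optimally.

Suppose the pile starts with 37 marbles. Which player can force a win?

Player 1 wins.

Build the W/L table. Terminal = L. A non-terminal position is W if it has a move to some L; otherwise it is L.
n=0: no move → L
n=1: no move → L
n=2: no move → L
n=3: no move → L
n=4: no move → L
n=5: no move → L
n=6: →0(L), so W
n=7: →1(L), so W
n=8: →2(L), so W
n=9: →3(L), so W
n=10: →4(L), so W
n=11: →5(L), so W
n=12: →4(L), so W
n=13: →5(L), so W
n=14: →8(W), 6(W) — all W, so L
n=15: →9(W), 7(W) — all W, so L
n=16: →10(W), 8(W) — all W, so L
n=17: →11(W), 9(W) — all W, so L
n=18: →12(W), 10(W) — all W, so L
n=19: →13(W), 11(W) — all W, so L
n=20: →14(L), so W
n=21: →15(L), so W
n=22: →16(L), so W
n=23: →17(L), so W
n=24: →18(L), so W
n=25: →19(L), so W
n=26: →18(L), so W
n=27: →19(L), so W
n=28: →22(W), 20(W) — all W, so L
n=29: →23(W), 21(W) — all W, so L
n=30: →24(W), 22(W) — all W, so L
n=31: →25(W), 23(W) — all W, so L
n=32: →26(W), 24(W) — all W, so L
n=33: →27(W), 25(W) — all W, so L
n=34: →28(L), so W
n=35: →29(L), so W
n=36: →30(L), so W
n=37: →31(L), so W
The starting position 37 is W: Player 1 should remove 6, leaving 31, handing over an L position.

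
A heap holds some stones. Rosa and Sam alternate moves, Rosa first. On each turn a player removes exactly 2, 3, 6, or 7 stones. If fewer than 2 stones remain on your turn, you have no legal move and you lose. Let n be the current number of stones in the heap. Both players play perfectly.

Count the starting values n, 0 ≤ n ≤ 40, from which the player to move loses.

14

Label each position W (a win for the player to move) or L (a loss). A position with no legal move is L; any other position is W exactly when some move reaches an L, and L when every move reaches a W.
n=0: no move → L
n=1: no move → L
n=2: can move to 0, which is L ⇒ W
n=3: can move to 1, which is L ⇒ W
n=4: can move to 1, which is L ⇒ W
n=5: moves to 3(W), 2(W); every one is W ⇒ L
n=6: can move to 0, which is L ⇒ W
n=7: can move to 5, which is L ⇒ W
n=8: can move to 5, which is L ⇒ W
n=9: moves to 7(W), 6(W), 3(W), 2(W); every one is W ⇒ L
n=10: moves to 8(W), 7(W), 4(W), 3(W); every one is W ⇒ L
n=11: can move to 9, which is L ⇒ W
n=12: can move to 10, which is L ⇒ W
n=13: can move to 10, which is L ⇒ W
n=14: moves to 12(W), 11(W), 8(W), 7(W); every one is W ⇒ L
n=15: can move to 9, which is L ⇒ W
n=16: can move to 14, which is L ⇒ W
n=17: can move to 14, which is L ⇒ W
n=18: moves to 16(W), 15(W), 12(W), 11(W); every one is W ⇒ L
n=19: moves to 17(W), 16(W), 13(W), 12(W); every one is W ⇒ L
n=20: can move to 18, which is L ⇒ W
n=21: can move to 19, which is L ⇒ W
n=22: can move to 19, which is L ⇒ W
n=23: moves to 21(W), 20(W), 17(W), 16(W); every one is W ⇒ L
n=24: can move to 18, which is L ⇒ W
n=25: can move to 23, which is L ⇒ W
n=26: can move to 23, which is L ⇒ W
n=27: moves to 25(W), 24(W), 21(W), 20(W); every one is W ⇒ L
n=28: moves to 26(W), 25(W), 22(W), 21(W); every one is W ⇒ L
n=29: can move to 27, which is L ⇒ W
n=30: can move to 28, which is L ⇒ W
n=31: can move to 28, which is L ⇒ W
n=32: moves to 30(W), 29(W), 26(W), 25(W); every one is W ⇒ L
n=33: can move to 27, which is L ⇒ W
n=34: can move to 32, which is L ⇒ W
n=35: can move to 32, which is L ⇒ W
n=36: moves to 34(W), 33(W), 30(W), 29(W); every one is W ⇒ L
n=37: moves to 35(W), 34(W), 31(W), 30(W); every one is W ⇒ L
n=38: can move to 36, which is L ⇒ W
n=39: can move to 37, which is L ⇒ W
n=40: can move to 37, which is L ⇒ W
L entries with 0 ≤ n ≤ 40: n = 0, 1, 5, 9, 10, 14, 18, 19, 23, 27, 28, 32, 36, 37; that makes 14.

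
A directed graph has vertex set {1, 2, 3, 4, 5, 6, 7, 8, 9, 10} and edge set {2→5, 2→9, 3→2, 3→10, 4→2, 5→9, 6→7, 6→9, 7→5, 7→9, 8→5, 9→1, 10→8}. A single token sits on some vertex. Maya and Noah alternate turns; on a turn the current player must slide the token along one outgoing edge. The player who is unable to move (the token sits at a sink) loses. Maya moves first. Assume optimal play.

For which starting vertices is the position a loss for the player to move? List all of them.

1, 4, 5, 6, 10

Label each position W (a win for the player to move) or L (a loss). A position with no legal move is L; any other position is W exactly when some move reaches an L, and L when every move reaches a W.
Every edge goes from a vertex to one that appears earlier in the order 1, 9, 5, 8, 7, 10, 2, 4, 3, 6, so processing vertices in that order labels each vertex after all of its successors.
1: no outgoing edge → L
9: →1(L), so W
5: →9(W) only, which is W, so L
8: →5(L), so W
7: →5(L), so W
10: →8(W) only, which is W, so L
2: →5(L), so W
4: →2(W) only, which is W, so L
3: →10(L), so W
6: →7(W), 9(W) — all W, so L
The losing starting vertices are exactly the entries labelled L in this table (5 of them).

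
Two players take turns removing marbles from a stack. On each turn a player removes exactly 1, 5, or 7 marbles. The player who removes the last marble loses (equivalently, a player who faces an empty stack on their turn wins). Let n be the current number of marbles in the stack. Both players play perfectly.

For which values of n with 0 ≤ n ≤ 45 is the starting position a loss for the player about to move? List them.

1, 3, 5, 7, 9, 11, 13, 15, 17, 19, 21, 23, 25, 27, 29, 31, 33, 35, 37, 39, 41, 43, 45

Compute win/loss labels from the base case upward. A position with no move is W. Any other position is W if it can reach an L in one move, else L.
n=0: no move; the opponent has just taken the last marble and therefore loses → W
n=1: →0(W) only, which is W, so L
n=2: →1(L), so W
n=3: →2(W) only, which is W, so L
n=4: →3(L), so W
n=5: →4(W), 0(W) — all W, so L
n=6: →5(L), so W
n=7: →6(W), 2(W), 0(W) — all W, so L
n=8: →7(L), so W
n=9: →8(W), 4(W), 2(W) — all W, so L
n=10: →9(L), so W
n=11: →10(W), 6(W), 4(W) — all W, so L
n=12: →11(L), so W
n=13: →12(W), 8(W), 6(W) — all W, so L
n=14: →13(L), so W
n=15: →14(W), 10(W), 8(W) — all W, so L
n=16: →15(L), so W
n=17: →16(W), 12(W), 10(W) — all W, so L
n=18: →17(L), so W
n=19: →18(W), 14(W), 12(W) — all W, so L
n=20: →19(L), so W
n=21: →20(W), 16(W), 14(W) — all W, so L
n=22: →21(L), so W
n=23: →22(W), 18(W), 16(W) — all W, so L
n=24: →23(L), so W
n=25: →24(W), 20(W), 18(W) — all W, so L
n=26: →25(L), so W
n=27: →26(W), 22(W), 20(W) — all W, so L
n=28: →27(L), so W
n=29: →28(W), 24(W), 22(W) — all W, so L
n=30: →29(L), so W
n=31: →30(W), 26(W), 24(W) — all W, so L
n=32: →31(L), so W
n=33: →32(W), 28(W), 26(W) — all W, so L
n=34: →33(L), so W
n=35: →34(W), 30(W), 28(W) — all W, so L
n=36: →35(L), so W
n=37: →36(W), 32(W), 30(W) — all W, so L
n=38: →37(L), so W
n=39: →38(W), 34(W), 32(W) — all W, so L
n=40: →39(L), so W
n=41: →40(W), 36(W), 34(W) — all W, so L
n=42: →41(L), so W
n=43: →42(W), 38(W), 36(W) — all W, so L
n=44: →43(L), so W
n=45: →44(W), 40(W), 38(W) — all W, so L
The losing starting values of n are exactly the entries labelled L in this table (23 of them).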